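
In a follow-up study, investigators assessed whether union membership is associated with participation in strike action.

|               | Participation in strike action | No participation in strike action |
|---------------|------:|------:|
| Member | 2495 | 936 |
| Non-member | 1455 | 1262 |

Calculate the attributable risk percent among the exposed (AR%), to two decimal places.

Cells: a = 2495, b = 936, c = 1455, d = 1262.
Risk in exposed = 2495/3431 = 0.72719; risk in unexposed = 1455/2717 = 0.53552.
RR = 0.72719/0.53552 = 1.35793
AR% = (RR − 1)/RR × 100 = (1.35793 − 1)/1.35793 × 100 = 26.3583%

26.36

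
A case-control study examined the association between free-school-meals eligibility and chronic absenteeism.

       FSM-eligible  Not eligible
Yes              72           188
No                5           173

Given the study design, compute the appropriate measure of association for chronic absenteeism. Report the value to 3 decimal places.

Reading the table with exposure as columns: a = 72 (FSM-eligible, case), b = 5 (FSM-eligible, non-case), c = 188 (Not eligible, case), d = 173.
This is a case-control study: participants were sampled on outcome status, so risks in the source population cannot be estimated directly — relative risk is not valid here. The odds ratio is the appropriate measure.
OR = (a·d)/(b·c) = (72 × 173) / (5 × 188) = 12456 / 940 = 13.25106

13.251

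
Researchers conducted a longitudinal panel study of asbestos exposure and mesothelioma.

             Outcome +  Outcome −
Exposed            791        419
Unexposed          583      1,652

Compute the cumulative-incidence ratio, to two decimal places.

2.51

Cells: a = 791, b = 419, c = 583, d = 1652.
Risk in exposed = 791/1210 = 0.65372; risk in unexposed = 583/2235 = 0.26085.
RR = 0.65372 / 0.26085 = 2.50611
The risk among the exposed is 2.51 times that among the unexposed.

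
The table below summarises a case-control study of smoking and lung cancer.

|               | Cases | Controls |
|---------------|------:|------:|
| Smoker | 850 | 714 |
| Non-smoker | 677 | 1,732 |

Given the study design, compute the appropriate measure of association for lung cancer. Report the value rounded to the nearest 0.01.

Cells: a = 850, b = 714, c = 677, d = 1732.
This is a case-control study: participants were sampled on outcome status, so risks in the source population cannot be estimated directly — relative risk is not valid here. The odds ratio is the appropriate measure.
OR = (a·d)/(b·c) = (850 × 1732) / (714 × 677) = 1472200 / 483378 = 3.04565

3.05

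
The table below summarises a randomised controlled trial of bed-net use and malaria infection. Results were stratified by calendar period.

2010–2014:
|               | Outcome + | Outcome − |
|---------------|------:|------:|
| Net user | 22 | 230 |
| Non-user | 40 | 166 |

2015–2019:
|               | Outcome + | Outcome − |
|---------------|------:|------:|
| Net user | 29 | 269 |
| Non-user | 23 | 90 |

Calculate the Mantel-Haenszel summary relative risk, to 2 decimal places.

RR_MH = Σ(aᵢ·n₀ᵢ/nᵢ) / Σ(cᵢ·n₁ᵢ/nᵢ), with n₁ᵢ = aᵢ+bᵢ (exposed), n₀ᵢ = cᵢ+dᵢ (unexposed), nᵢ = n₁ᵢ+n₀ᵢ.
Stratum 1 (2010–2014): n₁ = 252, n₀ = 206, n = 458; a·n₀/n = 22·206/458 = 9.8952; c·n₁/n = 40·252/458 = 22.0087
Stratum 2 (2015–2019): n₁ = 298, n₀ = 113, n = 411; a·n₀/n = 29·113/411 = 7.9732; c·n₁/n = 23·298/411 = 16.6764
RR_MH = (9.8952 + 7.9732) / (22.0087 + 16.6764) = 17.8684 / 38.6851 = 0.46189

0.46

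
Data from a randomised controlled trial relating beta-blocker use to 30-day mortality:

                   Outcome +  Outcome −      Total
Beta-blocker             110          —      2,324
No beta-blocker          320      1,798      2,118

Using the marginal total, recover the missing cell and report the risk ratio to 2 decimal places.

0.31

The missing cell is in the exposed row: 2324 − 110 = 2214.
So a = 110, b = 2214, c = 320, d = 1798.
RR = [a/(a+b)] / [c/(c+d)] = (110/2324) / (320/2118) = 0.04733/0.15109 = 0.31328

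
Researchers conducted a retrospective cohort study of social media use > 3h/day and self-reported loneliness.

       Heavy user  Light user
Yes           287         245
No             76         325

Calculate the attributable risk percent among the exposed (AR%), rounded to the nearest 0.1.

Reading the table with exposure as columns: a = 287 (Heavy user, case), b = 76 (Heavy user, non-case), c = 245 (Light user, case), d = 325.
Risk in exposed = 287/363 = 0.79063; risk in unexposed = 245/570 = 0.42982.
RR = 0.79063/0.42982 = 1.83943
AR% = (RR − 1)/RR × 100 = (1.83943 − 1)/1.83943 × 100 = 45.6354%

45.6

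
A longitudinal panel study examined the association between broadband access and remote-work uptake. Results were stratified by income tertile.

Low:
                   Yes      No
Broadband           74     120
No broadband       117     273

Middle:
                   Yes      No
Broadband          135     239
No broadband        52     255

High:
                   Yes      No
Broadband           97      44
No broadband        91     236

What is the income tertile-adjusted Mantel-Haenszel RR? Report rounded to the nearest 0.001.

1.877

RR_MH = Σ(aᵢ·n₀ᵢ/nᵢ) / Σ(cᵢ·n₁ᵢ/nᵢ), with n₁ᵢ = aᵢ+bᵢ (exposed), n₀ᵢ = cᵢ+dᵢ (unexposed), nᵢ = n₁ᵢ+n₀ᵢ.
Stratum 1 (Low): n₁ = 194, n₀ = 390, n = 584; a·n₀/n = 74·390/584 = 49.4178; c·n₁/n = 117·194/584 = 38.8664
Stratum 2 (Middle): n₁ = 374, n₀ = 307, n = 681; a·n₀/n = 135·307/681 = 60.8590; c·n₁/n = 52·374/681 = 28.5580
Stratum 3 (High): n₁ = 141, n₀ = 327, n = 468; a·n₀/n = 97·327/468 = 67.7756; c·n₁/n = 91·141/468 = 27.4167
RR_MH = (49.4178 + 60.8590 + 67.7756) / (38.8664 + 28.5580 + 27.4167) = 178.0525 / 94.8411 = 1.87738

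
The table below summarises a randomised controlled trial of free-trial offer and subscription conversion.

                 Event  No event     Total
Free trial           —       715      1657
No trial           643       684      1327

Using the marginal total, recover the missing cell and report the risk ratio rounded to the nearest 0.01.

1.17

The missing cell is in the exposed row: 1657 − 715 = 942.
So a = 942, b = 715, c = 643, d = 684.
RR = [a/(a+b)] / [c/(c+d)] = (942/1657) / (643/1327) = 0.56850/0.48455 = 1.17324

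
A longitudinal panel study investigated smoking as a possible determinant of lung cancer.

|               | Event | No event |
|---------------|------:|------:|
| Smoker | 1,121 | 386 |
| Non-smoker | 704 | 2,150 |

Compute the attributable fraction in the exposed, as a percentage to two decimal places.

66.84

Cells: a = 1121, b = 386, c = 704, d = 2150.
Risk in exposed = 1121/1507 = 0.74386; risk in unexposed = 704/2854 = 0.24667.
RR = 0.74386/0.24667 = 3.01560
AR% = (RR − 1)/RR × 100 = (3.01560 − 1)/3.01560 × 100 = 66.8391%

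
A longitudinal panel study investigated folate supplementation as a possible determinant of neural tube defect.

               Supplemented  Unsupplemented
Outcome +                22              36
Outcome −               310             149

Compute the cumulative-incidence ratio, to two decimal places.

Reading the table with exposure as columns: a = 22 (Supplemented, case), b = 310 (Supplemented, non-case), c = 36 (Unsupplemented, case), d = 149.
Risk in exposed = 22/332 = 0.06627; risk in unexposed = 36/185 = 0.19459.
RR = 0.06627 / 0.19459 = 0.34053
The risk is 66% lower among the exposed than among the unexposed.

0.34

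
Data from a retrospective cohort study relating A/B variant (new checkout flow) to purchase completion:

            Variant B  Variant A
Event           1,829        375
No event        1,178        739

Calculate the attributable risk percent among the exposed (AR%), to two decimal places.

44.66

Reading the table with exposure as columns: a = 1829 (Variant B, case), b = 1178 (Variant B, non-case), c = 375 (Variant A, case), d = 739.
Risk in exposed = 1829/3007 = 0.60825; risk in unexposed = 375/1114 = 0.33662.
RR = 0.60825/0.33662 = 1.80690
AR% = (RR − 1)/RR × 100 = (1.80690 − 1)/1.80690 × 100 = 44.6566%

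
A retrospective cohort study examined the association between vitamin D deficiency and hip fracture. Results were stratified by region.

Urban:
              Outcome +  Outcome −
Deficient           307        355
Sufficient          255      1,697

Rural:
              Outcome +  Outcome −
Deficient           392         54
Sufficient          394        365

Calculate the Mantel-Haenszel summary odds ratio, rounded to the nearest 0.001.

6.083

OR_MH = Σ(aᵢdᵢ/nᵢ) / Σ(bᵢcᵢ/nᵢ), where nᵢ is the stratum total.
Stratum 1 (Urban): n = 2614; a·d/n = 307·1697/2614 = 199.3034; b·c/n = 355·255/2614 = 34.6308
Stratum 2 (Rural): n = 1205; a·d/n = 392·365/1205 = 118.7386; b·c/n = 54·394/1205 = 17.6564
OR_MH = (199.3034 + 118.7386) / (34.6308 + 17.6564) = 318.0420 / 52.2873 = 6.08259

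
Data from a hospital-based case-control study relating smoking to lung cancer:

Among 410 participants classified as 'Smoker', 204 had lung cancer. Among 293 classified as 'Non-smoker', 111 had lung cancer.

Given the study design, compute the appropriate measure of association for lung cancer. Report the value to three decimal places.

1.624

From the description: a = 204, b = 206, c = 111, d = 182.
This is a hospital-based case-control study: participants were sampled on outcome status, so risks in the source population cannot be estimated directly — relative risk is not valid here. The odds ratio is the appropriate measure.
OR = (a·d)/(b·c) = (204 × 182) / (206 × 111) = 37128 / 22866 = 1.62372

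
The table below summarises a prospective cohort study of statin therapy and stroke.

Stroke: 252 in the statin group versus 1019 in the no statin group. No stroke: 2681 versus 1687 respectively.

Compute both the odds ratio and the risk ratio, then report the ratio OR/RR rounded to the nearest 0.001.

0.682

From the description: a = 252, b = 2681, c = 1019, d = 1687.
OR = (252·1687)/(2681·1019) = 425124/2731939 = 0.15561
Risk in exposed = 252/2933 = 0.08592; risk in unexposed = 1019/2706 = 0.37657; RR = 0.22816
OR/RR = 0.15561 / 0.22816 = 0.68203
The outcome is not rare, so the OR lies further from 1 than the RR.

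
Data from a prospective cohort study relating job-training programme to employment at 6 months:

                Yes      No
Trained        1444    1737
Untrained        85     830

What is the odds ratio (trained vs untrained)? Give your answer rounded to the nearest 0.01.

Cells: a = 1444, b = 1737, c = 85, d = 830.
OR = (a·d)/(b·c) = (1444 × 830) / (1737 × 85) = 1198520 / 147645 = 8.11758
The odds of employment at 6 months are about 8.12 times as high in the trained group.

8.12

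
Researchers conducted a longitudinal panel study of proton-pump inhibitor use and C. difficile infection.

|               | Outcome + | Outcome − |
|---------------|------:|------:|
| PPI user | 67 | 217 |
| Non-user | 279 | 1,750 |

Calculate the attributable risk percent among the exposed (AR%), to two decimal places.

41.71

Cells: a = 67, b = 217, c = 279, d = 1750.
Risk in exposed = 67/284 = 0.23592; risk in unexposed = 279/2029 = 0.13751.
RR = 0.23592/0.13751 = 1.71567
AR% = (RR − 1)/RR × 100 = (1.71567 − 1)/1.71567 × 100 = 41.7138%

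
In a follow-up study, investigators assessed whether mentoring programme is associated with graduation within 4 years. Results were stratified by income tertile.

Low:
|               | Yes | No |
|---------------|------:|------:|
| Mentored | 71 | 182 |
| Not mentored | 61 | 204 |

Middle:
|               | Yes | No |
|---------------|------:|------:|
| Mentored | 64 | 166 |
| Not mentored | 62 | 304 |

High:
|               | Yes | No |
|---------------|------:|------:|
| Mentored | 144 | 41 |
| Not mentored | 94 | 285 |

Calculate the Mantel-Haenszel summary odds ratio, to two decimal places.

OR_MH = Σ(aᵢdᵢ/nᵢ) / Σ(bᵢcᵢ/nᵢ), where nᵢ is the stratum total.
Stratum 1 (Low): n = 518; a·d/n = 71·204/518 = 27.9614; b·c/n = 182·61/518 = 21.4324
Stratum 2 (Middle): n = 596; a·d/n = 64·304/596 = 32.6443; b·c/n = 166·62/596 = 17.2685
Stratum 3 (High): n = 564; a·d/n = 144·285/564 = 72.7660; b·c/n = 41·94/564 = 6.8333
OR_MH = (27.9614 + 32.6443 + 72.7660) / (21.4324 + 17.2685 + 6.8333) = 133.3716 / 45.5342 = 2.92904

2.93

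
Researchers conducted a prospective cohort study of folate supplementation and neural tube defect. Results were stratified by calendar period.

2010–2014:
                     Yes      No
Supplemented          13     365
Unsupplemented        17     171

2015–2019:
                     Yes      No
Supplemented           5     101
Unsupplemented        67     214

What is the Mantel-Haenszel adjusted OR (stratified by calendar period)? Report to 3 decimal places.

0.235

OR_MH = Σ(aᵢdᵢ/nᵢ) / Σ(bᵢcᵢ/nᵢ), where nᵢ is the stratum total.
Stratum 1 (2010–2014): n = 566; a·d/n = 13·171/566 = 3.9276; b·c/n = 365·17/566 = 10.9629
Stratum 2 (2015–2019): n = 387; a·d/n = 5·214/387 = 2.7649; b·c/n = 101·67/387 = 17.4858
OR_MH = (3.9276 + 2.7649) / (10.9629 + 17.4858) = 6.6924 / 28.4487 = 0.23525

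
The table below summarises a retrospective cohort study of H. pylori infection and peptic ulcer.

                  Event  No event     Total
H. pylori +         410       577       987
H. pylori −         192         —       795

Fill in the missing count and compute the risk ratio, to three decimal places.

1.720

The missing cell is in the unexposed row: 795 − 192 = 603.
So a = 410, b = 577, c = 192, d = 603.
RR = [a/(a+b)] / [c/(c+d)] = (410/987) / (192/795) = 0.41540/0.24151 = 1.72002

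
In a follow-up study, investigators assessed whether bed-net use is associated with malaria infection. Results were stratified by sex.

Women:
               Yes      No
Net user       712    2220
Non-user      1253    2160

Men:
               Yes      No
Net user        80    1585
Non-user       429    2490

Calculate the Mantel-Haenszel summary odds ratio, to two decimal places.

OR_MH = Σ(aᵢdᵢ/nᵢ) / Σ(bᵢcᵢ/nᵢ), where nᵢ is the stratum total.
Stratum 1 (Women): n = 6345; a·d/n = 712·2160/6345 = 242.3830; b·c/n = 2220·1253/6345 = 438.4019
Stratum 2 (Men): n = 4584; a·d/n = 80·2490/4584 = 43.4555; b·c/n = 1585·429/4584 = 148.3344
OR_MH = (242.3830 + 43.4555) / (438.4019 + 148.3344) = 285.8385 / 586.7363 = 0.48717

0.49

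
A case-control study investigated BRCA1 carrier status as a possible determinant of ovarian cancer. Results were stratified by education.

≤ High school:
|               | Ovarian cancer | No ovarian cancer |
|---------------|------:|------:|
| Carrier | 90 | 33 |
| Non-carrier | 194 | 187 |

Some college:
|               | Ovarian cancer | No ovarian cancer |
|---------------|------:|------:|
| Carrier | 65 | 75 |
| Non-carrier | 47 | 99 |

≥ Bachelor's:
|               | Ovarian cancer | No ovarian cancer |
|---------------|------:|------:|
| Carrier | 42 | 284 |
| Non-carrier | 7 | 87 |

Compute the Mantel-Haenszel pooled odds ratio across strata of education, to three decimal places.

OR_MH = Σ(aᵢdᵢ/nᵢ) / Σ(bᵢcᵢ/nᵢ), where nᵢ is the stratum total.
Stratum 1 (≤ High school): n = 504; a·d/n = 90·187/504 = 33.3929; b·c/n = 33·194/504 = 12.7024
Stratum 2 (Some college): n = 286; a·d/n = 65·99/286 = 22.5000; b·c/n = 75·47/286 = 12.3252
Stratum 3 (≥ Bachelor's): n = 420; a·d/n = 42·87/420 = 8.7000; b·c/n = 284·7/420 = 4.7333
OR_MH = (33.3929 + 22.5000 + 8.7000) / (12.7024 + 12.3252 + 4.7333) = 64.5929 / 29.7609 = 2.17039

2.170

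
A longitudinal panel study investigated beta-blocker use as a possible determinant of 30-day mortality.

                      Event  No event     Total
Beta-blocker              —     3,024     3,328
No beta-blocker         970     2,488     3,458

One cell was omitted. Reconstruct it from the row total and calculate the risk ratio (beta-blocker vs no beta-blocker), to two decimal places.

The missing cell is in the exposed row: 3328 − 3024 = 304.
So a = 304, b = 3024, c = 970, d = 2488.
RR = [a/(a+b)] / [c/(c+d)] = (304/3328) / (970/3458) = 0.09135/0.28051 = 0.32564

0.33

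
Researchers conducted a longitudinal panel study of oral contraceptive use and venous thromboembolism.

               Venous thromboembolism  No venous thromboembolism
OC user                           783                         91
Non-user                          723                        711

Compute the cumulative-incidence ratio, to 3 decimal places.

1.777

Cells: a = 783, b = 91, c = 723, d = 711.
Risk in exposed = 783/874 = 0.89588; risk in unexposed = 723/1434 = 0.50418.
RR = 0.89588 / 0.50418 = 1.77689
The risk among the exposed is 1.78 times that among the unexposed.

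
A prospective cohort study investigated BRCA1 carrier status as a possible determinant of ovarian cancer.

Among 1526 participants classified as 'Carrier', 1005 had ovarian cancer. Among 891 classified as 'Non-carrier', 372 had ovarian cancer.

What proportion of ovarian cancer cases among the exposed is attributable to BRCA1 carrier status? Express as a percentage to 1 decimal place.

From the description: a = 1005, b = 521, c = 372, d = 519.
Risk in exposed = 1005/1526 = 0.65858; risk in unexposed = 372/891 = 0.41751.
RR = 0.65858/0.41751 = 1.57742
AR% = (RR − 1)/RR × 100 = (1.57742 − 1)/1.57742 × 100 = 36.6052%

36.6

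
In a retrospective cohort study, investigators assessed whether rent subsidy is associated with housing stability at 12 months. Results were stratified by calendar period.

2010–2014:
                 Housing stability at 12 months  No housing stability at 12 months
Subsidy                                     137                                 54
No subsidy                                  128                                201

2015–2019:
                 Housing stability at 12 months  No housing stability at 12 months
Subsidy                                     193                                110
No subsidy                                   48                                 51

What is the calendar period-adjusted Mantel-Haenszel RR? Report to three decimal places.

RR_MH = Σ(aᵢ·n₀ᵢ/nᵢ) / Σ(cᵢ·n₁ᵢ/nᵢ), with n₁ᵢ = aᵢ+bᵢ (exposed), n₀ᵢ = cᵢ+dᵢ (unexposed), nᵢ = n₁ᵢ+n₀ᵢ.
Stratum 1 (2010–2014): n₁ = 191, n₀ = 329, n = 520; a·n₀/n = 137·329/520 = 86.6788; c·n₁/n = 128·191/520 = 47.0154
Stratum 2 (2015–2019): n₁ = 303, n₀ = 99, n = 402; a·n₀/n = 193·99/402 = 47.5299; c·n₁/n = 48·303/402 = 36.1791
RR_MH = (86.6788 + 47.5299) / (47.0154 + 36.1791) = 134.2087 / 83.1945 = 1.61319

1.613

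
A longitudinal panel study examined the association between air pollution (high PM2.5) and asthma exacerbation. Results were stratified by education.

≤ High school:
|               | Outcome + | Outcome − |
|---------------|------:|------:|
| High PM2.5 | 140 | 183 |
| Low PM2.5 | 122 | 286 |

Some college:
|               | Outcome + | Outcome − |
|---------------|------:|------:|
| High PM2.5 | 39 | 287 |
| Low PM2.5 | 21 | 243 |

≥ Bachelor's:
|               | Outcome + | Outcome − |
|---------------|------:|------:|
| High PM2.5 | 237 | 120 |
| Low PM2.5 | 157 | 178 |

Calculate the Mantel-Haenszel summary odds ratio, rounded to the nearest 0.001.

1.939

OR_MH = Σ(aᵢdᵢ/nᵢ) / Σ(bᵢcᵢ/nᵢ), where nᵢ is the stratum total.
Stratum 1 (≤ High school): n = 731; a·d/n = 140·286/731 = 54.7743; b·c/n = 183·122/731 = 30.5417
Stratum 2 (Some college): n = 590; a·d/n = 39·243/590 = 16.0627; b·c/n = 287·21/590 = 10.2153
Stratum 3 (≥ Bachelor's): n = 692; a·d/n = 237·178/692 = 60.9624; b·c/n = 120·157/692 = 27.2254
OR_MH = (54.7743 + 16.0627 + 60.9624) / (30.5417 + 10.2153 + 27.2254) = 131.7994 / 67.9824 = 1.93873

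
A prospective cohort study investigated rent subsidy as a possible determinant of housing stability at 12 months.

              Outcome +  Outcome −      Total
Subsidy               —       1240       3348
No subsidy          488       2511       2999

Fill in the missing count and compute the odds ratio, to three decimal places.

The missing cell is in the exposed row: 3348 − 1240 = 2108.
So a = 2108, b = 1240, c = 488, d = 2511.
OR = (a·d)/(b·c) = (2108 × 2511) / (1240 × 488) = 5293188 / 605120 = 8.74734

8.747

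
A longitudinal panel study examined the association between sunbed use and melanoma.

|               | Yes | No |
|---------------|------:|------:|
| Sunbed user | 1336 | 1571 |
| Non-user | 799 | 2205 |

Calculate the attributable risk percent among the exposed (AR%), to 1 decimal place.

42.1

Cells: a = 1336, b = 1571, c = 799, d = 2205.
Risk in exposed = 1336/2907 = 0.45958; risk in unexposed = 799/3004 = 0.26598.
RR = 0.45958/0.26598 = 1.72788
AR% = (RR − 1)/RR × 100 = (1.72788 − 1)/1.72788 × 100 = 42.1257%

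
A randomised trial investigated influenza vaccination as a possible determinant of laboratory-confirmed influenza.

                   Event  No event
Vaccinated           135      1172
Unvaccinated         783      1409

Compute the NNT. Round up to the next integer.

Risk in treated group = 135/1307 = 0.10329; risk in control = 783/2192 = 0.35721.
Absolute risk reduction = 0.35721 − 0.10329 = 0.25392
NNT = 1 / ARR = 1 / 0.25392 = 3.938 → round up → 4

4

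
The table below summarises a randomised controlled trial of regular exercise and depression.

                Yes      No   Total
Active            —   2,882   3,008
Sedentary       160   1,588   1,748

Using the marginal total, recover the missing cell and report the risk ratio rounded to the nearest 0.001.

0.458

The missing cell is in the exposed row: 3008 − 2882 = 126.
So a = 126, b = 2882, c = 160, d = 1588.
RR = [a/(a+b)] / [c/(c+d)] = (126/3008) / (160/1748) = 0.04189/0.09153 = 0.45763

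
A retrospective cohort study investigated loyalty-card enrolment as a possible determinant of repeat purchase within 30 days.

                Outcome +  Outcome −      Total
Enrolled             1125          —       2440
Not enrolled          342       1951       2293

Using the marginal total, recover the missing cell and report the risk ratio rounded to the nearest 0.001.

3.091

The missing cell is in the exposed row: 2440 − 1125 = 1315.
So a = 1125, b = 1315, c = 342, d = 1951.
RR = [a/(a+b)] / [c/(c+d)] = (1125/2440) / (342/2293) = 0.46107/0.14915 = 3.09130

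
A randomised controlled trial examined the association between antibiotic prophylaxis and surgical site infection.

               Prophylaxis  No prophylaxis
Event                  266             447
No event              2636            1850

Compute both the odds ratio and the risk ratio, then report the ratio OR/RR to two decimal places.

Reading the table with exposure as columns: a = 266 (Prophylaxis, case), b = 2636 (Prophylaxis, non-case), c = 447 (No prophylaxis, case), d = 1850.
OR = (266·1850)/(2636·447) = 492100/1178292 = 0.41764
Risk in exposed = 266/2902 = 0.09166; risk in unexposed = 447/2297 = 0.19460; RR = 0.47102
OR/RR = 0.41764 / 0.47102 = 0.88667
The outcome is not rare, so the OR lies further from 1 than the RR.

0.89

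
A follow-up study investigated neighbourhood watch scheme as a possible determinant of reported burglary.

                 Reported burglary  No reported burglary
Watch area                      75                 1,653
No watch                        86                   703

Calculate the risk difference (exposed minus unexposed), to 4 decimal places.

-0.0656

Cells: a = 75, b = 1653, c = 86, d = 703.
Risk in exposed = 75/1728 = 0.043403; risk in unexposed = 86/789 = 0.108999.
Risk difference = 0.043403 − 0.108999 = -0.065596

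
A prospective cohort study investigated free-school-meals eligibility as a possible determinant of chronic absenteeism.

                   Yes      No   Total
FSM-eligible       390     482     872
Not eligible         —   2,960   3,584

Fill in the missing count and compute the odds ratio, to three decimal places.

The missing cell is in the unexposed row: 3584 − 2960 = 624.
So a = 390, b = 482, c = 624, d = 2960.
OR = (a·d)/(b·c) = (390 × 2960) / (482 × 624) = 1154400 / 300768 = 3.83817

3.838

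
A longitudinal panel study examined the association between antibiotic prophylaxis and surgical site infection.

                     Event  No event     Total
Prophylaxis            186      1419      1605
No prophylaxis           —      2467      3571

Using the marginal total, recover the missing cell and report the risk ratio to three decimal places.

The missing cell is in the unexposed row: 3571 − 2467 = 1104.
So a = 186, b = 1419, c = 1104, d = 2467.
RR = [a/(a+b)] / [c/(c+d)] = (186/1605) / (1104/3571) = 0.11589/0.30916 = 0.37485

0.375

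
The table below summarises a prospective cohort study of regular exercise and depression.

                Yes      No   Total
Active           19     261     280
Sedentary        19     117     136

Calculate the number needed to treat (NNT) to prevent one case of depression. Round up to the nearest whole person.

Risk in treated group = 19/280 = 0.06786; risk in control = 19/136 = 0.13971.
Absolute risk reduction = 0.13971 − 0.06786 = 0.07185
NNT = 1 / ARR = 1 / 0.07185 = 13.918 → round up → 14

14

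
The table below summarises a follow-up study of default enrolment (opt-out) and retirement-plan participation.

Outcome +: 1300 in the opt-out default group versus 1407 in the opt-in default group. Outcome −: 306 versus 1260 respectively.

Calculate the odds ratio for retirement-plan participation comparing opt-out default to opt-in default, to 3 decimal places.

3.805

From the description: a = 1300, b = 306, c = 1407, d = 1260.
OR = (a·d)/(b·c) = (1300 × 1260) / (306 × 1407) = 1638000 / 430542 = 3.80451
The odds of retirement-plan participation are about 3.80 times as high in the opt-out default group.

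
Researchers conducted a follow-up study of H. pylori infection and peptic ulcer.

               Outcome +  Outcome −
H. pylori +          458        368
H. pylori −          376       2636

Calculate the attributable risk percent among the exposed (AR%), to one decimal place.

Cells: a = 458, b = 368, c = 376, d = 2636.
Risk in exposed = 458/826 = 0.55448; risk in unexposed = 376/3012 = 0.12483.
RR = 0.55448/0.12483 = 4.44173
AR% = (RR − 1)/RR × 100 = (4.44173 − 1)/4.44173 × 100 = 77.4863%

77.5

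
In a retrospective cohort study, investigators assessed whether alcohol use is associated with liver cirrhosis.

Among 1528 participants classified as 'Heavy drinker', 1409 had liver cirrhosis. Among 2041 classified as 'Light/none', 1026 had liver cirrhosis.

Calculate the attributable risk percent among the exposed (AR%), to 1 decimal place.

45.5

From the description: a = 1409, b = 119, c = 1026, d = 1015.
Risk in exposed = 1409/1528 = 0.92212; risk in unexposed = 1026/2041 = 0.50269.
RR = 0.92212/0.50269 = 1.83435
AR% = (RR − 1)/RR × 100 = (1.83435 − 1)/1.83435 × 100 = 45.4849%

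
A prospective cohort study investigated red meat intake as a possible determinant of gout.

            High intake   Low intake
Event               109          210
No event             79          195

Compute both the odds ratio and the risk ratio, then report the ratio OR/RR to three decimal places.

1.146

Reading the table with exposure as columns: a = 109 (High intake, case), b = 79 (High intake, non-case), c = 210 (Low intake, case), d = 195.
OR = (109·195)/(79·210) = 21255/16590 = 1.28119
Risk in exposed = 109/188 = 0.57979; risk in unexposed = 210/405 = 0.51852; RR = 1.11816
OR/RR = 1.28119 / 1.11816 = 1.14580
The outcome is not rare, so the OR lies further from 1 than the RR.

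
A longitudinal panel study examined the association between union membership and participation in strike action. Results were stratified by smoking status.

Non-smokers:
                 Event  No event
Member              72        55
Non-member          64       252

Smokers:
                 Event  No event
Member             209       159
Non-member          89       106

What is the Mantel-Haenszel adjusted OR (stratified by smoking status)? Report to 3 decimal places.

OR_MH = Σ(aᵢdᵢ/nᵢ) / Σ(bᵢcᵢ/nᵢ), where nᵢ is the stratum total.
Stratum 1 (Non-smokers): n = 443; a·d/n = 72·252/443 = 40.9571; b·c/n = 55·64/443 = 7.9458
Stratum 2 (Smokers): n = 563; a·d/n = 209·106/563 = 39.3499; b·c/n = 159·89/563 = 25.1350
OR_MH = (40.9571 + 39.3499) / (7.9458 + 25.1350) = 80.3070 / 33.0808 = 2.42760

2.428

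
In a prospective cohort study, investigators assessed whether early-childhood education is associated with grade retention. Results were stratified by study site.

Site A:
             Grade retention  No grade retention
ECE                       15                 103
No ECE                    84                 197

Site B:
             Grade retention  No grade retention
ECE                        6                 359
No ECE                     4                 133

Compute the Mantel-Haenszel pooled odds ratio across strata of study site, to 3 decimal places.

0.366

OR_MH = Σ(aᵢdᵢ/nᵢ) / Σ(bᵢcᵢ/nᵢ), where nᵢ is the stratum total.
Stratum 1 (Site A): n = 399; a·d/n = 15·197/399 = 7.4060; b·c/n = 103·84/399 = 21.6842
Stratum 2 (Site B): n = 502; a·d/n = 6·133/502 = 1.5896; b·c/n = 359·4/502 = 2.8606
OR_MH = (7.4060 + 1.5896) / (21.6842 + 2.8606) = 8.9957 / 24.5448 = 0.36650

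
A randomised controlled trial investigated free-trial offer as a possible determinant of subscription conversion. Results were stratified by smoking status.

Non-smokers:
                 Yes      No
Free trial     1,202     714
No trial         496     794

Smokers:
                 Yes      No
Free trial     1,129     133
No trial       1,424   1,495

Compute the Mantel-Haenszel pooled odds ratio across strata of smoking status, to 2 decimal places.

OR_MH = Σ(aᵢdᵢ/nᵢ) / Σ(bᵢcᵢ/nᵢ), where nᵢ is the stratum total.
Stratum 1 (Non-smokers): n = 3206; a·d/n = 1202·794/3206 = 297.6881; b·c/n = 714·496/3206 = 110.4629
Stratum 2 (Smokers): n = 4181; a·d/n = 1129·1495/4181 = 403.6965; b·c/n = 133·1424/4181 = 45.2983
OR_MH = (297.6881 + 403.6965) / (110.4629 + 45.2983) = 701.3846 / 155.7611 = 4.50295

4.50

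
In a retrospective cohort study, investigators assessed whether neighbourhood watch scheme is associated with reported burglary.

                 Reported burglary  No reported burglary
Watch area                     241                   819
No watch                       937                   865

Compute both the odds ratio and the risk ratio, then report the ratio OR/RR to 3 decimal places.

0.621

Cells: a = 241, b = 819, c = 937, d = 865.
OR = (241·865)/(819·937) = 208465/767403 = 0.27165
Risk in exposed = 241/1060 = 0.22736; risk in unexposed = 937/1802 = 0.51998; RR = 0.43725
OR/RR = 0.27165 / 0.43725 = 0.62127
The outcome is not rare, so the OR lies further from 1 than the RR.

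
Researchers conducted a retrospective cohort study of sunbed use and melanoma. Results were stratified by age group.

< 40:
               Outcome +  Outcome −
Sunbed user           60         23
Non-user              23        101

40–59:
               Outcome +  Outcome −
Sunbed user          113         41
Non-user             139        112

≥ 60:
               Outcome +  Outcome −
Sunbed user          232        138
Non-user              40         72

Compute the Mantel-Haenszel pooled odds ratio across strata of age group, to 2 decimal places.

OR_MH = Σ(aᵢdᵢ/nᵢ) / Σ(bᵢcᵢ/nᵢ), where nᵢ is the stratum total.
Stratum 1 (< 40): n = 207; a·d/n = 60·101/207 = 29.2754; b·c/n = 23·23/207 = 2.5556
Stratum 2 (40–59): n = 405; a·d/n = 113·112/405 = 31.2494; b·c/n = 41·139/405 = 14.0716
Stratum 3 (≥ 60): n = 482; a·d/n = 232·72/482 = 34.6556; b·c/n = 138·40/482 = 11.4523
OR_MH = (29.2754 + 31.2494 + 34.6556) / (2.5556 + 14.0716 + 11.4523) = 95.1803 / 28.0794 = 3.38968

3.39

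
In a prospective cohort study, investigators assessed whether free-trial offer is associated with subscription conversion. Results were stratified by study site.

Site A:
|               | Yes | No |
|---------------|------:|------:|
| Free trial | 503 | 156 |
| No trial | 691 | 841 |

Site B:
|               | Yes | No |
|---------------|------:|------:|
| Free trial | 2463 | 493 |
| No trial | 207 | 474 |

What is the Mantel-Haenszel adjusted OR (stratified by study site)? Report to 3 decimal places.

OR_MH = Σ(aᵢdᵢ/nᵢ) / Σ(bᵢcᵢ/nᵢ), where nᵢ is the stratum total.
Stratum 1 (Site A): n = 2191; a·d/n = 503·841/2191 = 193.0730; b·c/n = 156·691/2191 = 49.1995
Stratum 2 (Site B): n = 3637; a·d/n = 2463·474/3637 = 320.9959; b·c/n = 493·207/3637 = 28.0591
OR_MH = (193.0730 + 320.9959) / (49.1995 + 28.0591) = 514.0689 / 77.2586 = 6.65388

6.654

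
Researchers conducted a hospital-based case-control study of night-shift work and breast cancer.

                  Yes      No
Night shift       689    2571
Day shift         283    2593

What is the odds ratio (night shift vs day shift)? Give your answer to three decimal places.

Cells: a = 689, b = 2571, c = 283, d = 2593.
OR = (a·d)/(b·c) = (689 × 2593) / (2571 × 283) = 1786577 / 727593 = 2.45546
The odds of breast cancer are about 2.46 times as high in the night shift group.

2.455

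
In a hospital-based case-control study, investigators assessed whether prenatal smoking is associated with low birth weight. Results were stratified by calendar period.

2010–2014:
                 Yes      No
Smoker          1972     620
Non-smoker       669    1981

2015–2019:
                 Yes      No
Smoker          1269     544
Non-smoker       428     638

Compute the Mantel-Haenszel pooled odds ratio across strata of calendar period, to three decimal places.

OR_MH = Σ(aᵢdᵢ/nᵢ) / Σ(bᵢcᵢ/nᵢ), where nᵢ is the stratum total.
Stratum 1 (2010–2014): n = 5242; a·d/n = 1972·1981/5242 = 745.2369; b·c/n = 620·669/5242 = 79.1263
Stratum 2 (2015–2019): n = 2879; a·d/n = 1269·638/2879 = 281.2164; b·c/n = 544·428/2879 = 80.8725
OR_MH = (745.2369 + 281.2164) / (79.1263 + 80.8725) = 1026.4533 / 159.9988 = 6.41538

6.415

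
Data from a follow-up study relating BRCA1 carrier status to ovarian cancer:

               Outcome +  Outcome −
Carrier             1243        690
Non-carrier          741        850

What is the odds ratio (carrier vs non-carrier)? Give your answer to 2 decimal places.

Cells: a = 1243, b = 690, c = 741, d = 850.
OR = (a·d)/(b·c) = (1243 × 850) / (690 × 741) = 1056550 / 511290 = 2.06644
The odds of ovarian cancer are about 2.07 times as high in the carrier group.

2.07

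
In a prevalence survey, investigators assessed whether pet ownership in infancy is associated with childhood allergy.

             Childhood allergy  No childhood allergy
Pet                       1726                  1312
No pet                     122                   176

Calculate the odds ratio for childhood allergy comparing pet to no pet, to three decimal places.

1.898

Cells: a = 1726, b = 1312, c = 122, d = 176.
OR = (a·d)/(b·c) = (1726 × 176) / (1312 × 122) = 303776 / 160064 = 1.89784
The odds of childhood allergy are about 1.90 times as high in the pet group.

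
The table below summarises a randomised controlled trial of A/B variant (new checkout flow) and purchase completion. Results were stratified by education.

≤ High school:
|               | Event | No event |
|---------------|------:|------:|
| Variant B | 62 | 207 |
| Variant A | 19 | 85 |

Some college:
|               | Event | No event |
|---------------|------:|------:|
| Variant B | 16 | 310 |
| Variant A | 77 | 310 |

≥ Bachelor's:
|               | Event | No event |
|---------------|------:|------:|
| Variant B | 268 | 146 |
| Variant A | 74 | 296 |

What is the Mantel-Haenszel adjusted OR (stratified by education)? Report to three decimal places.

OR_MH = Σ(aᵢdᵢ/nᵢ) / Σ(bᵢcᵢ/nᵢ), where nᵢ is the stratum total.
Stratum 1 (≤ High school): n = 373; a·d/n = 62·85/373 = 14.1287; b·c/n = 207·19/373 = 10.5442
Stratum 2 (Some college): n = 713; a·d/n = 16·310/713 = 6.9565; b·c/n = 310·77/713 = 33.4783
Stratum 3 (≥ Bachelor's): n = 784; a·d/n = 268·296/784 = 101.1837; b·c/n = 146·74/784 = 13.7806
OR_MH = (14.1287 + 6.9565 + 101.1837) / (10.5442 + 33.4783 + 13.7806) = 122.2689 / 57.8031 = 2.11526

2.115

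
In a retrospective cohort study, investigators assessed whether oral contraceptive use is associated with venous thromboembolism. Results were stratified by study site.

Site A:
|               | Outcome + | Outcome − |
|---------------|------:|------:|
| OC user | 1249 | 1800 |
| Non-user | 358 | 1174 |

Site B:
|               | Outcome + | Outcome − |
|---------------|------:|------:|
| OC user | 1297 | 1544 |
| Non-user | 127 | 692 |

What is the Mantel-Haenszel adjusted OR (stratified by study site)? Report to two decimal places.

2.91

OR_MH = Σ(aᵢdᵢ/nᵢ) / Σ(bᵢcᵢ/nᵢ), where nᵢ is the stratum total.
Stratum 1 (Site A): n = 4581; a·d/n = 1249·1174/4581 = 320.0886; b·c/n = 1800·358/4581 = 140.6680
Stratum 2 (Site B): n = 3660; a·d/n = 1297·692/3660 = 245.2251; b·c/n = 1544·127/3660 = 53.5760
OR_MH = (320.0886 + 245.2251) / (140.6680 + 53.5760) = 565.3138 / 194.2439 = 2.91033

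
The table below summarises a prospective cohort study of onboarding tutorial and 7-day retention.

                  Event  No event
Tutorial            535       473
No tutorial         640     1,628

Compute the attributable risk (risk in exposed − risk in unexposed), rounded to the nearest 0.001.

Cells: a = 535, b = 473, c = 640, d = 1628.
Risk in exposed = 535/1008 = 0.530754; risk in unexposed = 640/2268 = 0.282187.
Risk difference = 0.530754 − 0.282187 = 0.248567

0.249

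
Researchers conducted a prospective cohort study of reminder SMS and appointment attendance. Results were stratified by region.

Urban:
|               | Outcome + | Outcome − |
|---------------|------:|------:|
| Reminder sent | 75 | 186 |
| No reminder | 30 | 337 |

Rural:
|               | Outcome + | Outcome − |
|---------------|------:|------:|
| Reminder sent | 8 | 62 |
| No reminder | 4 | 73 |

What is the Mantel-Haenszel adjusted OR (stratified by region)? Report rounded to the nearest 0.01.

4.18

OR_MH = Σ(aᵢdᵢ/nᵢ) / Σ(bᵢcᵢ/nᵢ), where nᵢ is the stratum total.
Stratum 1 (Urban): n = 628; a·d/n = 75·337/628 = 40.2468; b·c/n = 186·30/628 = 8.8854
Stratum 2 (Rural): n = 147; a·d/n = 8·73/147 = 3.9728; b·c/n = 62·4/147 = 1.6871
OR_MH = (40.2468 + 3.9728) / (8.8854 + 1.6871) = 44.2196 / 10.5724 = 4.18254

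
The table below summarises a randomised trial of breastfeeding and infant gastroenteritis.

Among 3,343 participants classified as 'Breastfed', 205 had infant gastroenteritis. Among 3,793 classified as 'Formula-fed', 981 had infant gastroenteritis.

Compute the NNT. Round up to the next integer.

Risk in treated group = 205/3343 = 0.06132; risk in control = 981/3793 = 0.25863.
Absolute risk reduction = 0.25863 − 0.06132 = 0.19731
NNT = 1 / ARR = 1 / 0.19731 = 5.068 → round up → 6

6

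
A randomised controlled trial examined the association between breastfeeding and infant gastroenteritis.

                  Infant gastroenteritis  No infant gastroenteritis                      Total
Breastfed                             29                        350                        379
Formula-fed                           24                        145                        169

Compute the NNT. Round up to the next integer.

16

Risk in treated group = 29/379 = 0.07652; risk in control = 24/169 = 0.14201.
Absolute risk reduction = 0.14201 − 0.07652 = 0.06549
NNT = 1 / ARR = 1 / 0.06549 = 15.268 → round up → 16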